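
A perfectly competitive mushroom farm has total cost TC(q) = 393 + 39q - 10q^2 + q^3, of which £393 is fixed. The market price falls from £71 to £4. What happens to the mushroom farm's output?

Output falls from 8 to 0 (the firm shuts down)

MC = 39 - 20q + 3q^2; the shutdown threshold is min AVC = £14 (at q = 5).
With P = £71 above the shutdown price, P = MC gives q = 8.
At P = £4 < min AVC = £14, price no longer covers variable cost at any output, so the firm shuts down: q = 0.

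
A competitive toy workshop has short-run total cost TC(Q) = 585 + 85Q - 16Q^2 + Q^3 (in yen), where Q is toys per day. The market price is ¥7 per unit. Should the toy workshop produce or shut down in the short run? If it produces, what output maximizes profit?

From TC, MC = TC'(Q) = 85 - 32Q + 3Q^2 and AVC = VC/Q = 85 - 16Q + Q^2.
The AVC parabola has its vertex at Q = 16/2 = 8, where AVC = 85 - 16·8 + 8^2 = ¥21.
P = ¥7 lies below min AVC = ¥21; no output level covers variable cost.
The firm minimizes its loss by shutting down and losing only its fixed cost of ¥585.

Shut down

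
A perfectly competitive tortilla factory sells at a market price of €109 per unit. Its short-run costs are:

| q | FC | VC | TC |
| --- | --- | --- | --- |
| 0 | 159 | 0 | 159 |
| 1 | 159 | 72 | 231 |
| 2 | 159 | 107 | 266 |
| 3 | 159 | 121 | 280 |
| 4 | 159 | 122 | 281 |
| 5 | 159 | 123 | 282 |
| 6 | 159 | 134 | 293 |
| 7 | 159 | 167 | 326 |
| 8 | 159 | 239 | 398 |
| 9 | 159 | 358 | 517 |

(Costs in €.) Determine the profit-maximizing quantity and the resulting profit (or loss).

q = 8; profit = €474

Profit at each row (π = 109q − TC): q=0: -159; q=1: -122; q=2: -48; q=3: 47; q=4: 155; q=5: 263; q=6: 361; q=7: 437; q=8: 474; q=9: 464.
Profit is maximized at q = 8. AVC there is 239/8 = €29.88 ≤ P, so producing beats shutting down (which would give -€159).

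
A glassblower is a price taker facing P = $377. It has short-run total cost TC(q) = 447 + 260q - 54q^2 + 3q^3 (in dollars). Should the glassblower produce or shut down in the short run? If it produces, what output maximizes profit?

Produce at q = 13

From TC, MC = TC'(q) = 260 - 108q + 9q^2 and AVC = VC/q = 260 - 54q + 3q^2.
The AVC parabola has its vertex at q = 54/6 = 9, where AVC = 260 - 54·9 + 3·9^2 = $17.
Because $377 ≥ $17, revenue can cover variable cost; the firm operates.
Solving P = MC: -117 - 108q + 9q^2 = 0 ⇒ q = -1 or 13. On the upward-sloping branch, q* = 13.
Check: AVC at q = 13 is $65 ≤ P, so revenue covers variable cost.
Profit = P·q − TC = 377·13 − 1292 = $3609.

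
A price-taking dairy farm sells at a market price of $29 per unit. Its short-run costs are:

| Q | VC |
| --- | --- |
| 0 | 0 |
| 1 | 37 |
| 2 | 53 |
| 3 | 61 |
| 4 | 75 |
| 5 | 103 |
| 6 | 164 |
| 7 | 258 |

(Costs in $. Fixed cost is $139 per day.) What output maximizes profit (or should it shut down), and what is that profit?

Q = 5; profit = -$97

Tabulate TR − TC: Q=0: -139; Q=1: -147; Q=2: -134; Q=3: -113; Q=4: -98; Q=5: -97; Q=6: -129; Q=7: -194.
Profit is maximized at Q = 5. AVC there is 103/5 = $20.60 ≤ P, so producing beats shutting down (which would give -$139).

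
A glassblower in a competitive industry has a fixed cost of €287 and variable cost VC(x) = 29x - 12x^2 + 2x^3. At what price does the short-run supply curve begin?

€11 per unit

Short-run supply begins at min AVC. From VC = 29x - 12x^2 + 2x^3, AVC = 29 - 12x + 2x^2.
dAVC/dx = -12 + 4x = 0 gives x = 3. min AVC = 29 - 12·3 + 2·3^2 = 11.
The firm shuts down for any P below €11.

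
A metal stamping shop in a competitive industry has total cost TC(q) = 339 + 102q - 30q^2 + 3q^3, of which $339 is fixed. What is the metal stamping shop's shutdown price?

$27 per unit

The shutdown price is the minimum of AVC. VC = 102q - 30q^2 + 3q^3, so AVC = 102 - 30q + 3q^2.
At the minimum of AVC, MC = AVC. MC = 102 - 60q + 9q^2; setting MC = AVC gives 6q^2 - 30q = 0, so q = 5. min AVC = 27.
So the shutdown price is $27.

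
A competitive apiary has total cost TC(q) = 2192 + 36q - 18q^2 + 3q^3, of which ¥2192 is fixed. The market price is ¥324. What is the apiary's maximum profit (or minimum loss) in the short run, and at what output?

Profit = -¥272 at q = 8

AVC = 36 - 18q + 3q^2 has its minimum ¥9 at q = 3; price ¥324 clears that bar, so the firm operates.
With MC = 36 - 36q + 9q^2, P = MC on the upward-sloping part at q* = 8.
TR = 324·8 = 2592. TC = 2192 + 672 = 2864. Profit = 2592 − 2864 = -¥272.
Shutting down would mean losing the fixed cost of ¥2192, so operating at a loss of ¥272 is better by ¥1920.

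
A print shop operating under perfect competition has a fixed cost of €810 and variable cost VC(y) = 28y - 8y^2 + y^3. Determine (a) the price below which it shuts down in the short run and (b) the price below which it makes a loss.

Shutdown price = €12; break-even price = €127

Shutdown price = min AVC. AVC = 28 - 8y + y^2, with vertex at y = 4 and minimum €12.
ATC = 810/y + 28 - 8y + y^2. Setting dATC/dy = −810/y^2 − 8 + 2y = 0 gives y = 9 (since 2·9^3 − 8·9^2 = 810).
min ATC = 810/9 + 28 − 8·9 + 9^2 = €127. That is the break-even price.
Between these two prices the firm operates at a loss; above €127 it earns a profit.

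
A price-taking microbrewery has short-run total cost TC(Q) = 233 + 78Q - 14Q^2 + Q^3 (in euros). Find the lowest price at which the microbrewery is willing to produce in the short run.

€29 per unit

The shutdown price is the minimum of AVC. VC = 78Q - 14Q^2 + Q^3, so AVC = 78 - 14Q + Q^2.
dAVC/dQ = -14 + 2Q = 0 gives Q = 7. min AVC = 78 - 14·7 + 7^2 = 29.
The firm shuts down for any P below €29.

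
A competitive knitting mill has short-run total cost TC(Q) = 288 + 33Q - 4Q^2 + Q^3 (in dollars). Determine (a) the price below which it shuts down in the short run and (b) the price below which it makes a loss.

AVC = 33 - 4Q + Q^2; minimized at Q = 2, giving min AVC = $29. That is the shutdown price.
ATC = 288/Q + 33 - 4Q + Q^2. Setting dATC/dQ = −288/Q^2 − 4 + 2Q = 0 gives Q = 6 (since 2·6^3 − 4·6^2 = 288).
min ATC = 288/6 + 33 − 4·6 + 6^2 = $93. That is the break-even price.
Between these two prices the firm operates at a loss; above $93 it earns a profit.

Shutdown price = $29; break-even price = $93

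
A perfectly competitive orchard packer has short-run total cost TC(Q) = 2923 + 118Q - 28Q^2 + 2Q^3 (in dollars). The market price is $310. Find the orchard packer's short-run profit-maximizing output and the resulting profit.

Profit = -$43 at Q = 12

AVC = 118 - 28Q + 2Q^2 has its minimum $20 at Q = 7; price $310 clears that bar, so the firm operates.
MC = 118 - 56Q + 6Q^2. Setting P = MC and taking the root on the rising branch gives Q* = 12.
TR = 310·12 = 3720. TC = 2923 + 840 = 3763. Profit = 3720 − 3763 = -$43.
Shutting down would mean losing the fixed cost of $2923, so operating at a loss of $43 is better by $2880.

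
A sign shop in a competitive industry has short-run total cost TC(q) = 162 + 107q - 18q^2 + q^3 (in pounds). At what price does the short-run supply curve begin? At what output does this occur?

The firm shuts down when price falls below the minimum of average variable cost. AVC = VC/q = 107 - 18q + q^2.
At the minimum of AVC, MC = AVC. MC = 107 - 36q + 3q^2; setting MC = AVC gives 2q^2 - 18q = 0, so q = 9. min AVC = 26.
So the shutdown price is £26.

£26 per unit, at q = 9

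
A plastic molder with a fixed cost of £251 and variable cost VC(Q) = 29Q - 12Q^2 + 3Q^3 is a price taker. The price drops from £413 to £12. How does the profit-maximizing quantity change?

Output falls from 8 to 0 (the firm shuts down)

AVC = 29 - 12Q + 3Q^2, minimized at Q = 2 where min AVC = £17. MC = 29 - 24Q + 9Q^2.
At P = £413 ≥ min AVC, set P = MC on the rising branch: Q = 8.
At P = £12 < min AVC = £17, price no longer covers variable cost at any output, so the firm shuts down: Q = 0.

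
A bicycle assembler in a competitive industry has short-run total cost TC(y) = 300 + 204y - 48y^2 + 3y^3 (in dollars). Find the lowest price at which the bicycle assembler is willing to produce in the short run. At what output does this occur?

$12 per unit, at y = 8

The firm shuts down when price falls below the minimum of average variable cost. AVC = VC/y = 204 - 48y + 3y^2.
dAVC/dy = -48 + 6y = 0 gives y = 8. min AVC = 204 - 48·8 + 3·8^2 = 12.
So the shutdown price is $12.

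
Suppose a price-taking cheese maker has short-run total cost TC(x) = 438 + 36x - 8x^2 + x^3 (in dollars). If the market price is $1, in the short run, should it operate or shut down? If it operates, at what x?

Variable cost is VC = 36x - 8x^2 + x^3, so AVC = VC/x = 36 - 8x + x^2 and MC = dTC/dx = 36 - 16x + 3x^2.
AVC hits its minimum where MC = AVC, at x = 4, giving min AVC = 36 - 8·4 + 4^2 = $20.
Since P = $1 < min AVC = $20, price fails to cover variable cost at any output.
Best response: produce nothing and absorb the $438 fixed cost.

Shut down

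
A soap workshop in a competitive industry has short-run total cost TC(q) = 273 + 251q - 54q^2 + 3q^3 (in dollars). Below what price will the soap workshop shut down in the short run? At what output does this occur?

Short-run supply begins at min AVC. From VC = 251q - 54q^2 + 3q^3, AVC = 251 - 54q + 3q^2.
At the minimum of AVC, MC = AVC. MC = 251 - 108q + 9q^2; setting MC = AVC gives 6q^2 - 54q = 0, so q = 9. min AVC = 8.
For P < $8 the firm produces nothing.

$8 per unit, at q = 9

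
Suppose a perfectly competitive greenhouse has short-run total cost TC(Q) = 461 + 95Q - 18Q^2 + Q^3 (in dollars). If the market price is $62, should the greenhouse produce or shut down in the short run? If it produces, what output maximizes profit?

Strip out fixed cost: VC = 95Q - 18Q^2 + Q^3. Then AVC = 95 - 18Q + Q^2 and MC = 95 - 36Q + 3Q^2.
The AVC parabola has its vertex at Q = 18/2 = 9, where AVC = 95 - 18·9 + 9^2 = $14.
Because $62 ≥ $14, revenue can cover variable cost; the firm operates.
P = MC gives 33 - 36Q + 3Q^2 = 0, with roots 1 and 11. Take the larger (rising MC): Q* = 11.
Check: AVC at Q = 11 is $18 ≤ P, so revenue covers variable cost.
Profit = P·Q − TC = 62·11 − 659 = $23.

Produce at Q = 11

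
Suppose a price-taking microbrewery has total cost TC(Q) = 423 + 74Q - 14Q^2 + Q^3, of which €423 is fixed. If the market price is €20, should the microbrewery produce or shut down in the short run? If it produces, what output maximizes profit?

Strip out fixed cost: VC = 74Q - 14Q^2 + Q^3. Then AVC = 74 - 14Q + Q^2 and MC = 74 - 28Q + 3Q^2.
AVC hits its minimum where MC = AVC, at Q = 7, giving min AVC = 74 - 14·7 + 7^2 = €25.
P = €20 lies below min AVC = €25; no output level covers variable cost.
The firm minimizes its loss by shutting down and losing only its fixed cost of €423.

Shut down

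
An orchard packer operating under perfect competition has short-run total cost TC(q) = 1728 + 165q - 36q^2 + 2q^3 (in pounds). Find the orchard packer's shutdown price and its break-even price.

AVC = 165 - 36q + 2q^2; minimized at q = 9, giving min AVC = £3. That is the shutdown price.
ATC = 1728/q + 165 - 36q + 2q^2. Setting dATC/dq = −1728/q^2 − 36 + 4q = 0 gives q = 12 (since 4·12^3 − 36·12^2 = 1728).
min ATC = 1728/12 + 165 − 36·12 + 2·12^2 = £165. That is the break-even price.
Between these two prices the firm operates at a loss; above £165 it earns a profit.

Shutdown price = £3; break-even price = £165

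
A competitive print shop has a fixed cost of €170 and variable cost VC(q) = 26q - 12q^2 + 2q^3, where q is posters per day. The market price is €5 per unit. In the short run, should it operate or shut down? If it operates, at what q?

Variable cost is VC = 26q - 12q^2 + 2q^3, so AVC = VC/q = 26 - 12q + 2q^2 and MC = dTC/dq = 26 - 24q + 6q^2.
The AVC parabola has its vertex at q = 12/4 = 3, where AVC = 26 - 12·3 + 2·3^2 = €8.
Since P = €5 < min AVC = €8, price fails to cover variable cost at any output.
Shutting down limits the loss to fixed cost, €170.

Shut down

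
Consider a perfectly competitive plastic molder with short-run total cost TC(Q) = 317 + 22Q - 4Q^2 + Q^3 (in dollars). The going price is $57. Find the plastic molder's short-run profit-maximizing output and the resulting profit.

Profit = -$167 at Q = 5

AVC = 22 - 4Q + Q^2 has its minimum $18 at Q = 2; price $57 clears that bar, so the firm operates.
With MC = 22 - 8Q + 3Q^2, P = MC on the upward-sloping part at Q* = 5.
TR = 57·5 = 285. TC = 317 + 135 = 452. Profit = 285 − 452 = -$167.
That loss of $167 beats the $317 the firm would lose by shutting down; producing recovers $150 of fixed cost.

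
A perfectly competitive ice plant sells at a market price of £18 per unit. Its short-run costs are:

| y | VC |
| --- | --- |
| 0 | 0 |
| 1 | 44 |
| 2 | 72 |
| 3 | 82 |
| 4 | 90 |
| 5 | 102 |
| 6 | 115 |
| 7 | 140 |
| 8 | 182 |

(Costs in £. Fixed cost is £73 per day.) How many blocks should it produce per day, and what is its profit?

y = 0 (shut down); profit = -£73

Tabulate TR − TC: y=0: -73; y=1: -99; y=2: -109; y=3: -101; y=4: -91; y=5: -85; y=6: -80; y=7: -87; y=8: -111.
Profit is highest at y = 0. Equivalently, the lowest AVC in the table is 115/6 ≈ £19.17 at y = 6, and P = £18 falls below it — price never covers variable cost, so the firm shuts down and loses only its fixed cost.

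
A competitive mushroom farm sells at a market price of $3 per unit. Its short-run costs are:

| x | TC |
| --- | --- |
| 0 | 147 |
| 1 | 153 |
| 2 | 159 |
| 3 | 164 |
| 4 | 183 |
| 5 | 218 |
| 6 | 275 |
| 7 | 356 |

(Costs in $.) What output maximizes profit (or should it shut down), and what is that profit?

x = 0 (shut down); profit = -$147

Profit at each row (π = 3x − TC): x=0: -147; x=1: -150; x=2: -153; x=3: -155; x=4: -171; x=5: -203; x=6: -257; x=7: -335.
Profit is highest at x = 0. Equivalently, the lowest AVC in the table is 17/3 ≈ $5.67 at x = 3, and P = $3 falls below it — price never covers variable cost, so the firm shuts down and loses only its fixed cost.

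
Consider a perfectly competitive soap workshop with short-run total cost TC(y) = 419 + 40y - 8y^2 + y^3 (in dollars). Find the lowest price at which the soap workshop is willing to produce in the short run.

The shutdown price is the minimum of AVC. VC = 40y - 8y^2 + y^3, so AVC = 40 - 8y + y^2.
At the minimum of AVC, MC = AVC. MC = 40 - 16y + 3y^2; setting MC = AVC gives 2y^2 - 8y = 0, so y = 4. min AVC = 24.
The firm shuts down for any P below $24.

$24 per unit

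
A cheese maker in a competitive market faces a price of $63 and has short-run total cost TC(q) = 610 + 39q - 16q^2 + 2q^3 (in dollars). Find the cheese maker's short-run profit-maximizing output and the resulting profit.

Profit = -$322 at q = 6

AVC = 39 - 16q + 2q^2; min AVC = $7 at q = 4. Since P = $63 ≥ min AVC, the firm produces.
MC = 39 - 32q + 6q^2. Setting P = MC and taking the root on the rising branch gives q* = 6.
TR = 63·6 = 378. TC = 610 + 90 = 700. Profit = 378 − 700 = -$322.
That loss of $322 beats the $610 the firm would lose by shutting down; producing recovers $288 of fixed cost.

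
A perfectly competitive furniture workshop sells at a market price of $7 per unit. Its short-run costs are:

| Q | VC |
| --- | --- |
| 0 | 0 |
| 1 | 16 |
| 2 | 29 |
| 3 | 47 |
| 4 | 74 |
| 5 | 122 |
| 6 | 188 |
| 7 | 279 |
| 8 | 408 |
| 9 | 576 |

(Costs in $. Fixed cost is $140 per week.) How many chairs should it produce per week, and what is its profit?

Q = 0 (shut down); profit = -$140

Compute π = P·Q − TC at each output: Q=0: -140; Q=1: -149; Q=2: -155; Q=3: -166; Q=4: -186; Q=5: -227; Q=6: -286; Q=7: -370; Q=8: -492; Q=9: -653.
Profit is highest at Q = 0. Equivalently, the lowest AVC in the table is 29/2 ≈ $14.50 at Q = 2, and P = $7 falls below it — price never covers variable cost, so the firm shuts down and loses only its fixed cost.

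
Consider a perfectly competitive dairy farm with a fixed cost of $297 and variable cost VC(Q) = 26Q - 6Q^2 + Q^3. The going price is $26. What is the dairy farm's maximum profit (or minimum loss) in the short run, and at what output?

Profit = -$265 at Q = 4

AVC = 26 - 6Q + Q^2 has its minimum $17 at Q = 3; price $26 clears that bar, so the firm operates.
MC = 26 - 12Q + 3Q^2. Setting P = MC and taking the root on the rising branch gives Q* = 4.
TR = 26·4 = 104. TC = 297 + 72 = 369. Profit = 104 − 369 = -$265.
By producing, the firm covers all variable cost plus $32 of fixed cost; shutting down would lose the full $297.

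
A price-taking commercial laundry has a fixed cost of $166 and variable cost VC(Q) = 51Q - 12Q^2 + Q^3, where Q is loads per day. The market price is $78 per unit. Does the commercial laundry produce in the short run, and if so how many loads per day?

Produce at Q = 9

Strip out fixed cost: VC = 51Q - 12Q^2 + Q^3. Then AVC = 51 - 12Q + Q^2 and MC = 51 - 24Q + 3Q^2.
AVC is minimized where dAVC/dQ = -12 + 2Q = 0, at Q = 6; min AVC = 51 - 12·6 + 6^2 = $15.
Because $78 ≥ $15, revenue can cover variable cost; the firm operates.
Solving P = MC: -27 - 24Q + 3Q^2 = 0 ⇒ Q = -1 or 9. On the upward-sloping branch, Q* = 9.
Check: AVC at Q = 9 is $24 ≤ P, so revenue covers variable cost.
Profit = P·Q − TC = 78·9 − 382 = $320.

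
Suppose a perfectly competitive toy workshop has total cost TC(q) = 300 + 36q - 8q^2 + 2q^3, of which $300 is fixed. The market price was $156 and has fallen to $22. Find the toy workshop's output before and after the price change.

Output falls from 6 to 0 (the firm shuts down)

MC = 36 - 16q + 6q^2; the shutdown threshold is min AVC = $28 (at q = 2).
At P = $156 ≥ min AVC, set P = MC on the rising branch: q = 6.
At P = $22 < min AVC = $28, price no longer covers variable cost at any output, so the firm shuts down: q = 0.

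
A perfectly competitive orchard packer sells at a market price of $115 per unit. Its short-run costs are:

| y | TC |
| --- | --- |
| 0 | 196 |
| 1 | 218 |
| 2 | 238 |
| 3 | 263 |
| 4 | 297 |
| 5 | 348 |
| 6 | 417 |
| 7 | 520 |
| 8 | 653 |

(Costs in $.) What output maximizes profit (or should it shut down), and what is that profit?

Tabulate TR − TC: y=0: -196; y=1: -103; y=2: -8; y=3: 82; y=4: 163; y=5: 227; y=6: 273; y=7: 285; y=8: 267.
Profit is maximized at y = 7. AVC there is 324/7 = $46.29 ≤ P, so producing beats shutting down (which would give -$196).

y = 7; profit = $285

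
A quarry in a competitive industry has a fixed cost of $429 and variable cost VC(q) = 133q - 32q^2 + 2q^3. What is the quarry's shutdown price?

$5 per unit

Short-run supply begins at min AVC. From VC = 133q - 32q^2 + 2q^3, AVC = 133 - 32q + 2q^2.
dAVC/dq = -32 + 4q = 0 gives q = 8. min AVC = 133 - 32·8 + 2·8^2 = 5.
So the shutdown price is $5.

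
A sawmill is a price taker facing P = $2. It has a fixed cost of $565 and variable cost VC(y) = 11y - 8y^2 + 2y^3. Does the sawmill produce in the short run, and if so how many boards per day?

Shut down

Strip out fixed cost: VC = 11y - 8y^2 + 2y^3. Then AVC = 11 - 8y + 2y^2 and MC = 11 - 16y + 6y^2.
AVC hits its minimum where MC = AVC, at y = 2, giving min AVC = 11 - 8·2 + 2·2^2 = $3.
With P < min AVC ($2 < $3), every unit sold adds to the loss.
Shutting down limits the loss to fixed cost, $565.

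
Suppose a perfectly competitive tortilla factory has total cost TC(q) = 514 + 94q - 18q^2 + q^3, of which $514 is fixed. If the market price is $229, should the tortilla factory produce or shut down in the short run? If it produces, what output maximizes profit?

Produce at q = 15

From TC, MC = TC'(q) = 94 - 36q + 3q^2 and AVC = VC/q = 94 - 18q + q^2.
AVC hits its minimum where MC = AVC, at q = 9, giving min AVC = 94 - 18·9 + 9^2 = $13.
P = $229 exceeds min AVC = $13, so the firm stays open.
Set P = MC: 229 = 94 - 36q + 3q^2 → -135 - 36q + 3q^2 = 0. The roots are q = -3 and q = 15; the profit-maximizing output is on the rising part of MC, so q* = 15.
Check: AVC at q = 15 is $49 ≤ P, so revenue covers variable cost.
Profit = P·q − TC = 229·15 − 1249 = $2186.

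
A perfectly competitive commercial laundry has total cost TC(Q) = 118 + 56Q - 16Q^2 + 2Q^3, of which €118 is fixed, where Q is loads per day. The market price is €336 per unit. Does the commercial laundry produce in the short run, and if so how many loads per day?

Strip out fixed cost: VC = 56Q - 16Q^2 + 2Q^3. Then AVC = 56 - 16Q + 2Q^2 and MC = 56 - 32Q + 6Q^2.
AVC hits its minimum where MC = AVC, at Q = 4, giving min AVC = 56 - 16·4 + 2·4^2 = €24.
Because €336 ≥ €24, revenue can cover variable cost; the firm operates.
Set P = MC: 336 = 56 - 32Q + 6Q^2 → -280 - 32Q + 6Q^2 = 0. The roots are Q = -14/3 and Q = 10; the profit-maximizing output is on the rising part of MC, so Q* = 10.
Check: AVC at Q = 10 is €96 ≤ P, so revenue covers variable cost.
Profit = P·Q − TC = 336·10 − 1078 = €2282.

Produce at Q = 10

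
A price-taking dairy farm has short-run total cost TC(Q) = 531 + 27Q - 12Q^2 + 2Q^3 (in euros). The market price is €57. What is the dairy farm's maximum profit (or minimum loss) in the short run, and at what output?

AVC = 27 - 12Q + 2Q^2; min AVC = €9 at Q = 3. Since P = €57 ≥ min AVC, the firm produces.
MC = 27 - 24Q + 6Q^2. Setting P = MC and taking the root on the rising branch gives Q* = 5.
TR = 57·5 = 285. TC = 531 + 85 = 616. Profit = 285 − 616 = -€331.
That loss of €331 beats the €531 the firm would lose by shutting down; producing recovers €200 of fixed cost.

Profit = -€331 at Q = 5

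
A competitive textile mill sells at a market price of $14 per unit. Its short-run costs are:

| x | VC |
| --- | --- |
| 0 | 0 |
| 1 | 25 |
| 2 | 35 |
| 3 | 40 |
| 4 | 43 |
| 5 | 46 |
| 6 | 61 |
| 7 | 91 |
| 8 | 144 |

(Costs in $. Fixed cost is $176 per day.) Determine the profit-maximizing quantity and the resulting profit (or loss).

Compute π = P·x − TC at each output: x=0: -176; x=1: -187; x=2: -183; x=3: -174; x=4: -163; x=5: -152; x=6: -153; x=7: -169; x=8: -208.
Profit is maximized at x = 5. AVC there is 46/5 = $9.20 ≤ P, so producing beats shutting down (which would give -$176).

x = 5; profit = -$152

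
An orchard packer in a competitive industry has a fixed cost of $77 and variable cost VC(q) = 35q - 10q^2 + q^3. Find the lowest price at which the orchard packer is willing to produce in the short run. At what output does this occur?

The shutdown price is the minimum of AVC. VC = 35q - 10q^2 + q^3, so AVC = 35 - 10q + q^2.
At the minimum of AVC, MC = AVC. MC = 35 - 20q + 3q^2; setting MC = AVC gives 2q^2 - 10q = 0, so q = 5. min AVC = 10.
For P < $10 the firm produces nothing.

$10 per unit, at q = 5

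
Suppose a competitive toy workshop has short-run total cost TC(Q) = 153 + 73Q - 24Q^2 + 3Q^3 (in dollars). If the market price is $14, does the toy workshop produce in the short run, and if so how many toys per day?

Strip out fixed cost: VC = 73Q - 24Q^2 + 3Q^3. Then AVC = 73 - 24Q + 3Q^2 and MC = 73 - 48Q + 9Q^2.
AVC is minimized where dAVC/dQ = -24 + 6Q = 0, at Q = 4; min AVC = 73 - 24·4 + 3·4^2 = $25.
Since P = $14 < min AVC = $25, price fails to cover variable cost at any output.
Shutting down limits the loss to fixed cost, $153.

Shut down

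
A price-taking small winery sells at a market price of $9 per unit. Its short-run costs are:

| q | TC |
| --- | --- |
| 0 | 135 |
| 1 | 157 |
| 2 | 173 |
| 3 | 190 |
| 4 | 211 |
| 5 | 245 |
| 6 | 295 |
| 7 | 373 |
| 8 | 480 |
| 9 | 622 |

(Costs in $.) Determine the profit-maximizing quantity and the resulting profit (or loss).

Tabulate TR − TC: q=0: -135; q=1: -148; q=2: -155; q=3: -163; q=4: -175; q=5: -200; q=6: -241; q=7: -310; q=8: -408; q=9: -541.
Profit is highest at q = 0. Equivalently, the lowest AVC in the table is 55/3 ≈ $18.33 at q = 3, and P = $9 falls below it — price never covers variable cost, so the firm shuts down and loses only its fixed cost.

q = 0 (shut down); profit = -$135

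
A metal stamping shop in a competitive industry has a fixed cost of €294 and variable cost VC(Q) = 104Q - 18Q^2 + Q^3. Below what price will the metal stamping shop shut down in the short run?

€23 per unit

The shutdown price is the minimum of AVC. VC = 104Q - 18Q^2 + Q^3, so AVC = 104 - 18Q + Q^2.
At the minimum of AVC, MC = AVC. MC = 104 - 36Q + 3Q^2; setting MC = AVC gives 2Q^2 - 18Q = 0, so Q = 9. min AVC = 23.
So the shutdown price is €23.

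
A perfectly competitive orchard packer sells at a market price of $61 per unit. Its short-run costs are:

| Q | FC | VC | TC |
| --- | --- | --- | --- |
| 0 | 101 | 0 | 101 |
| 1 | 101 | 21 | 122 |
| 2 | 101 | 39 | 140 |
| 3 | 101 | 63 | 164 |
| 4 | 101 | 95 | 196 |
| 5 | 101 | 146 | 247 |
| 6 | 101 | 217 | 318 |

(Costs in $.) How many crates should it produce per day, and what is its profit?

Q = 5; profit = $58

Tabulate TR − TC: Q=0: -101; Q=1: -61; Q=2: -18; Q=3: 19; Q=4: 48; Q=5: 58; Q=6: 48.
Profit is maximized at Q = 5. AVC there is 146/5 = $29.20 ≤ P, so producing beats shutting down (which would give -$101).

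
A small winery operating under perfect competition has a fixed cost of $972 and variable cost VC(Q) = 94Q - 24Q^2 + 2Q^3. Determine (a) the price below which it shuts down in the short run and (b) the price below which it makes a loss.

Shutdown price = $22; break-even price = $148

AVC = 94 - 24Q + 2Q^2; minimized at Q = 6, giving min AVC = $22. That is the shutdown price.
ATC = 972/Q + 94 - 24Q + 2Q^2. Setting dATC/dQ = −972/Q^2 − 24 + 4Q = 0 gives Q = 9 (since 4·9^3 − 24·9^2 = 972).
min ATC = 972/9 + 94 − 24·9 + 2·9^2 = $148. That is the break-even price.
For $22 ≤ P < $148 the firm produces at a loss; below $22 it shuts down.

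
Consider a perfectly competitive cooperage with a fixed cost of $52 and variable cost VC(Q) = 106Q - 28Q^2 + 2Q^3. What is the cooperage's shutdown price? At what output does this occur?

$8 per unit, at Q = 7

The shutdown price is the minimum of AVC. VC = 106Q - 28Q^2 + 2Q^3, so AVC = 106 - 28Q + 2Q^2.
dAVC/dQ = -28 + 4Q = 0 gives Q = 7. min AVC = 106 - 28·7 + 2·7^2 = 8.
The firm shuts down for any P below $8.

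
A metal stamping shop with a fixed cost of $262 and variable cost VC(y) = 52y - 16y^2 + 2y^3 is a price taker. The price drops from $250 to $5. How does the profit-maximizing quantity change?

MC = 52 - 32y + 6y^2; the shutdown threshold is min AVC = $20 (at y = 4).
At P = $250 ≥ min AVC, set P = MC on the rising branch: y = 9.
At P = $5 < min AVC = $20, price no longer covers variable cost at any output, so the firm shuts down: y = 0.

Output falls from 9 to 0 (the firm shuts down)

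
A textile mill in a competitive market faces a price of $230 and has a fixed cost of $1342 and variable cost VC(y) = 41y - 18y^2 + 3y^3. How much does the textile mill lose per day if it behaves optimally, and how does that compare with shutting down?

AVC = 41 - 18y + 3y^2; min AVC = $14 at y = 3. Since P = $230 ≥ min AVC, the firm produces.
With MC = 41 - 36y + 9y^2, P = MC on the upward-sloping part at y* = 7.
TR = 230·7 = 1610. TC = 1342 + 434 = 1776. Profit = 1610 − 1776 = -$166.
That loss of $166 beats the $1342 the firm would lose by shutting down; producing recovers $1176 of fixed cost.

Profit = -$166 at y = 7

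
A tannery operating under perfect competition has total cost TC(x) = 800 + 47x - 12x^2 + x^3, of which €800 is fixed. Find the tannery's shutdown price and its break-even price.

Shutdown price = min AVC. AVC = 47 - 12x + x^2, with vertex at x = 6 and minimum €11.
ATC = 800/x + 47 - 12x + x^2. Setting dATC/dx = −800/x^2 − 12 + 2x = 0 gives x = 10 (since 2·10^3 − 12·10^2 = 800).
min ATC = 800/10 + 47 − 12·10 + 10^2 = €107. That is the break-even price.
For €11 ≤ P < €107 the firm produces at a loss; below €11 it shuts down.

Shutdown price = €11; break-even price = €107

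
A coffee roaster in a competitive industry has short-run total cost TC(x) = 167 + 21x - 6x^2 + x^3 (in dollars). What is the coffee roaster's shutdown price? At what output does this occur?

$12 per unit, at x = 3

The shutdown price is the minimum of AVC. VC = 21x - 6x^2 + x^3, so AVC = 21 - 6x + x^2.
dAVC/dx = -6 + 2x = 0 gives x = 3. min AVC = 21 - 6·3 + 3^2 = 12.
The firm shuts down for any P below $12.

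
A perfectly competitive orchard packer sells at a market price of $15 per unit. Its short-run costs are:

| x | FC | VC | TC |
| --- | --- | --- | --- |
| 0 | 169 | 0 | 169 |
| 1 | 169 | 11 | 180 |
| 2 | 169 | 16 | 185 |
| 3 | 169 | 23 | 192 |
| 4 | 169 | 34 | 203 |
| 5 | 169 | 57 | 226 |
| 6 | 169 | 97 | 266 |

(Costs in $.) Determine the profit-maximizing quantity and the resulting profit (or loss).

x = 4; profit = -$143

Profit at each row (π = 15x − TC): x=0: -169; x=1: -165; x=2: -155; x=3: -147; x=4: -143; x=5: -151; x=6: -176.
Profit is maximized at x = 4. AVC there is 34/4 = $8.50 ≤ P, so producing beats shutting down (which would give -$169).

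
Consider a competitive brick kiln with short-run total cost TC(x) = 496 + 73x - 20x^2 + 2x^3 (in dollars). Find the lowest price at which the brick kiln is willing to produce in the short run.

The shutdown price is the minimum of AVC. VC = 73x - 20x^2 + 2x^3, so AVC = 73 - 20x + 2x^2.
At the minimum of AVC, MC = AVC. MC = 73 - 40x + 6x^2; setting MC = AVC gives 4x^2 - 20x = 0, so x = 5. min AVC = 23.
For P < $23 the firm produces nothing.

$23 per unit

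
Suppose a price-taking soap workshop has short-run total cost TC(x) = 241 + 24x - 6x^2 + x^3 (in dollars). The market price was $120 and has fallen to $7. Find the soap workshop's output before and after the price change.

AVC = 24 - 6x + x^2, minimized at x = 3 where min AVC = $15. MC = 24 - 12x + 3x^2.
With P = $120 above the shutdown price, P = MC gives x = 8.
At P = $7 < min AVC = $15, price no longer covers variable cost at any output, so the firm shuts down: x = 0.

Output falls from 8 to 0 (the firm shuts down)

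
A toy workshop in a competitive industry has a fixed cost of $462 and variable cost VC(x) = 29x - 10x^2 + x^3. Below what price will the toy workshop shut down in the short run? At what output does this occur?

$4 per unit, at x = 5

The shutdown price is the minimum of AVC. VC = 29x - 10x^2 + x^3, so AVC = 29 - 10x + x^2.
dAVC/dx = -10 + 2x = 0 gives x = 5. min AVC = 29 - 10·5 + 5^2 = 4.
The firm shuts down for any P below $4.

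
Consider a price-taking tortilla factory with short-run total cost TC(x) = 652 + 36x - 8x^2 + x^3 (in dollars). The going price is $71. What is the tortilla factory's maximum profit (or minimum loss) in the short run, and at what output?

AVC = 36 - 8x + x^2; min AVC = $20 at x = 4. Since P = $71 ≥ min AVC, the firm produces.
With MC = 36 - 16x + 3x^2, P = MC on the upward-sloping part at x* = 7.
TR = 71·7 = 497. TC = 652 + 203 = 855. Profit = 497 − 855 = -$358.
By producing, the firm covers all variable cost plus $294 of fixed cost; shutting down would lose the full $652.

Profit = -$358 at x = 7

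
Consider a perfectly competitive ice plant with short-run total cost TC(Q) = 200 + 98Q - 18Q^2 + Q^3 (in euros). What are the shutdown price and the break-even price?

Shutdown price = €17; break-even price = €38

Shutdown price = min AVC. AVC = 98 - 18Q + Q^2, with vertex at Q = 9 and minimum €17.
ATC = 200/Q + 98 - 18Q + Q^2. Setting dATC/dQ = −200/Q^2 − 18 + 2Q = 0 gives Q = 10 (since 2·10^3 − 18·10^2 = 200).
min ATC = 200/10 + 98 − 18·10 + 10^2 = €38. That is the break-even price.
For €17 ≤ P < €38 the firm produces at a loss; below €17 it shuts down.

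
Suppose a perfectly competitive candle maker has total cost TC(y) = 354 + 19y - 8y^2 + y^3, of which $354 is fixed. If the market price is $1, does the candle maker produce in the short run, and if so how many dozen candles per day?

From TC, MC = TC'(y) = 19 - 16y + 3y^2 and AVC = VC/y = 19 - 8y + y^2.
The AVC parabola has its vertex at y = 8/2 = 4, where AVC = 19 - 8·4 + 4^2 = $3.
With P < min AVC ($1 < $3), every unit sold adds to the loss.
Best response: produce nothing and absorb the $354 fixed cost.

Shut down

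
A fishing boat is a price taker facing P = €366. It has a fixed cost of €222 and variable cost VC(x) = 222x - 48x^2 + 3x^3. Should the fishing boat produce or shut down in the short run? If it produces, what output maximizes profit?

Produce at x = 12

Variable cost is VC = 222x - 48x^2 + 3x^3, so AVC = VC/x = 222 - 48x + 3x^2 and MC = dTC/dx = 222 - 96x + 9x^2.
The AVC parabola has its vertex at x = 48/6 = 8, where AVC = 222 - 48·8 + 3·8^2 = €30.
Since P = €366 ≥ min AVC = €30, price covers variable cost and the firm should produce.
Solving P = MC: -144 - 96x + 9x^2 = 0 ⇒ x = -4/3 or 12. On the upward-sloping branch, x* = 12.
Check: AVC at x = 12 is €78 ≤ P, so revenue covers variable cost.
Profit = P·x − TC = 366·12 − 1158 = €3234.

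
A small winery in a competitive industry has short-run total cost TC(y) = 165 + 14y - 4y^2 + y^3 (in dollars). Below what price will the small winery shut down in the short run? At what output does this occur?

$10 per unit, at y = 2

The firm shuts down when price falls below the minimum of average variable cost. AVC = VC/y = 14 - 4y + y^2.
At the minimum of AVC, MC = AVC. MC = 14 - 8y + 3y^2; setting MC = AVC gives 2y^2 - 4y = 0, so y = 2. min AVC = 10.
So the shutdown price is $10.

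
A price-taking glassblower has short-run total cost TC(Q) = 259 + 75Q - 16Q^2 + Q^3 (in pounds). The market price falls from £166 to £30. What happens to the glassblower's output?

Output falls from 13 to 9

MC = 75 - 32Q + 3Q^2; the shutdown threshold is min AVC = £11 (at Q = 8).
At P = £166 ≥ min AVC, set P = MC on the rising branch: Q = 13.
At P = £30 ≥ min AVC, set P = MC: Q = 9. The firm stays open but cuts output.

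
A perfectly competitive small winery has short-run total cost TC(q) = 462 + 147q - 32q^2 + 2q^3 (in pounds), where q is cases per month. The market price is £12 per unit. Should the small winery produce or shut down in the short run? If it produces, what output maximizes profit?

Shut down

Variable cost is VC = 147q - 32q^2 + 2q^3, so AVC = VC/q = 147 - 32q + 2q^2 and MC = dTC/dq = 147 - 64q + 6q^2.
The AVC parabola has its vertex at q = 32/4 = 8, where AVC = 147 - 32·8 + 2·8^2 = £19.
P = £12 lies below min AVC = £19; no output level covers variable cost.
Best response: produce nothing and absorb the £462 fixed cost.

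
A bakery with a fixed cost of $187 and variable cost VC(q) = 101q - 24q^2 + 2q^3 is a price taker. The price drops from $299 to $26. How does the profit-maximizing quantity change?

Output falls from 11 to 0 (the firm shuts down)

AVC = 101 - 24q + 2q^2, minimized at q = 6 where min AVC = $29. MC = 101 - 48q + 6q^2.
With P = $299 above the shutdown price, P = MC gives q = 11.
At P = $26 < min AVC = $29, price no longer covers variable cost at any output, so the firm shuts down: q = 0.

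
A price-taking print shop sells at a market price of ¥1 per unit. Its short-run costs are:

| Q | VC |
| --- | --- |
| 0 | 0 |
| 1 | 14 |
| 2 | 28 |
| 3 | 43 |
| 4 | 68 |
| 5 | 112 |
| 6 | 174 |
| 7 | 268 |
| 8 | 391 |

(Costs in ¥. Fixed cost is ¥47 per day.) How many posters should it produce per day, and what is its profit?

Compute π = P·Q − TC at each output: Q=0: -47; Q=1: -60; Q=2: -73; Q=3: -87; Q=4: -111; Q=5: -154; Q=6: -215; Q=7: -308; Q=8: -430.
Profit is highest at Q = 0. Equivalently, the lowest AVC in the table is 14/1 ≈ ¥14 at Q = 1, and P = ¥1 falls below it — price never covers variable cost, so the firm shuts down and loses only its fixed cost.

Q = 0 (shut down); profit = -¥47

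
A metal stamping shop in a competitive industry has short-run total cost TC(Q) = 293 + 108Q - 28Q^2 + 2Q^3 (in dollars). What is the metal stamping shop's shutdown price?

$10 per unit

The firm shuts down when price falls below the minimum of average variable cost. AVC = VC/Q = 108 - 28Q + 2Q^2.
dAVC/dQ = -28 + 4Q = 0 gives Q = 7. min AVC = 108 - 28·7 + 2·7^2 = 10.
For P < $10 the firm produces nothing.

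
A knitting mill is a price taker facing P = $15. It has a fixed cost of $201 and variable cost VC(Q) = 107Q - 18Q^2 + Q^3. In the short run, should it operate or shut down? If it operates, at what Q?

Shut down

Variable cost is VC = 107Q - 18Q^2 + Q^3, so AVC = VC/Q = 107 - 18Q + Q^2 and MC = dTC/dQ = 107 - 36Q + 3Q^2.
AVC is minimized where dAVC/dQ = -18 + 2Q = 0, at Q = 9; min AVC = 107 - 18·9 + 9^2 = $26.
P = $15 lies below min AVC = $26; no output level covers variable cost.
Shutting down limits the loss to fixed cost, $201.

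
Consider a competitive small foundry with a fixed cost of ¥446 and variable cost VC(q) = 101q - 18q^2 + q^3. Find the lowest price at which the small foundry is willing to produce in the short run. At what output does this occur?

¥20 per unit, at q = 9

The firm shuts down when price falls below the minimum of average variable cost. AVC = VC/q = 101 - 18q + q^2.
dAVC/dq = -18 + 2q = 0 gives q = 9. min AVC = 101 - 18·9 + 9^2 = 20.
For P < ¥20 the firm produces nothing.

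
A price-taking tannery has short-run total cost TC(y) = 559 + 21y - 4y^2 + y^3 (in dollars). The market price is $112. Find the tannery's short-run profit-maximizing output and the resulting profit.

Profit = -$69 at y = 7

AVC = 21 - 4y + y^2; min AVC = $17 at y = 2. Since P = $112 ≥ min AVC, the firm produces.
With MC = 21 - 8y + 3y^2, P = MC on the upward-sloping part at y* = 7.
TR = 112·7 = 784. TC = 559 + 294 = 853. Profit = 784 − 853 = -$69.
By producing, the firm covers all variable cost plus $490 of fixed cost; shutting down would lose the full $559.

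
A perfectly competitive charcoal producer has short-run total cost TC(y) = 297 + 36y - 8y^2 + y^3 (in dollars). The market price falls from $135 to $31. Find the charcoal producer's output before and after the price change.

Output falls from 9 to 5

AVC = 36 - 8y + y^2, minimized at y = 4 where min AVC = $20. MC = 36 - 16y + 3y^2.
With P = $135 above the shutdown price, P = MC gives y = 9.
At P = $31 ≥ min AVC, set P = MC: y = 5. The firm stays open but cuts output.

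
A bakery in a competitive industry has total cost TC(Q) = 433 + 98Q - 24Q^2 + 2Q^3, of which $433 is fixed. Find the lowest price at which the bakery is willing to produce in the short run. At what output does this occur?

The shutdown price is the minimum of AVC. VC = 98Q - 24Q^2 + 2Q^3, so AVC = 98 - 24Q + 2Q^2.
dAVC/dQ = -24 + 4Q = 0 gives Q = 6. min AVC = 98 - 24·6 + 2·6^2 = 26.
The firm shuts down for any P below $26.

$26 per unit, at Q = 6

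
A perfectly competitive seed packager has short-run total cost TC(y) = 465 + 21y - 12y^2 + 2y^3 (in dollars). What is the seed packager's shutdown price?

The shutdown price is the minimum of AVC. VC = 21y - 12y^2 + 2y^3, so AVC = 21 - 12y + 2y^2.
At the minimum of AVC, MC = AVC. MC = 21 - 24y + 6y^2; setting MC = AVC gives 4y^2 - 12y = 0, so y = 3. min AVC = 3.
For P < $3 the firm produces nothing.

$3 per unit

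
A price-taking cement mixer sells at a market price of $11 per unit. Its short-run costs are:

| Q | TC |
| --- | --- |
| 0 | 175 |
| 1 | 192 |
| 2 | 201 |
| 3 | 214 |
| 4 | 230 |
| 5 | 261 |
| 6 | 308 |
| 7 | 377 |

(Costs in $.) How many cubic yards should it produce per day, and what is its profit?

Tabulate TR − TC: Q=0: -175; Q=1: -181; Q=2: -179; Q=3: -181; Q=4: -186; Q=5: -206; Q=6: -242; Q=7: -300.
Profit is highest at Q = 0. Equivalently, the lowest AVC in the table is 26/2 ≈ $13 at Q = 2, and P = $11 falls below it — price never covers variable cost, so the firm shuts down and loses only its fixed cost.

Q = 0 (shut down); profit = -$175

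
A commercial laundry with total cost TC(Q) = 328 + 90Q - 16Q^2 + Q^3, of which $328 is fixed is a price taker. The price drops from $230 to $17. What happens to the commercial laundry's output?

Output falls from 14 to 0 (the firm shuts down)

MC = 90 - 32Q + 3Q^2; the shutdown threshold is min AVC = $26 (at Q = 8).
At P = $230 ≥ min AVC, set P = MC on the rising branch: Q = 14.
At P = $17 < min AVC = $26, price no longer covers variable cost at any output, so the firm shuts down: Q = 0.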